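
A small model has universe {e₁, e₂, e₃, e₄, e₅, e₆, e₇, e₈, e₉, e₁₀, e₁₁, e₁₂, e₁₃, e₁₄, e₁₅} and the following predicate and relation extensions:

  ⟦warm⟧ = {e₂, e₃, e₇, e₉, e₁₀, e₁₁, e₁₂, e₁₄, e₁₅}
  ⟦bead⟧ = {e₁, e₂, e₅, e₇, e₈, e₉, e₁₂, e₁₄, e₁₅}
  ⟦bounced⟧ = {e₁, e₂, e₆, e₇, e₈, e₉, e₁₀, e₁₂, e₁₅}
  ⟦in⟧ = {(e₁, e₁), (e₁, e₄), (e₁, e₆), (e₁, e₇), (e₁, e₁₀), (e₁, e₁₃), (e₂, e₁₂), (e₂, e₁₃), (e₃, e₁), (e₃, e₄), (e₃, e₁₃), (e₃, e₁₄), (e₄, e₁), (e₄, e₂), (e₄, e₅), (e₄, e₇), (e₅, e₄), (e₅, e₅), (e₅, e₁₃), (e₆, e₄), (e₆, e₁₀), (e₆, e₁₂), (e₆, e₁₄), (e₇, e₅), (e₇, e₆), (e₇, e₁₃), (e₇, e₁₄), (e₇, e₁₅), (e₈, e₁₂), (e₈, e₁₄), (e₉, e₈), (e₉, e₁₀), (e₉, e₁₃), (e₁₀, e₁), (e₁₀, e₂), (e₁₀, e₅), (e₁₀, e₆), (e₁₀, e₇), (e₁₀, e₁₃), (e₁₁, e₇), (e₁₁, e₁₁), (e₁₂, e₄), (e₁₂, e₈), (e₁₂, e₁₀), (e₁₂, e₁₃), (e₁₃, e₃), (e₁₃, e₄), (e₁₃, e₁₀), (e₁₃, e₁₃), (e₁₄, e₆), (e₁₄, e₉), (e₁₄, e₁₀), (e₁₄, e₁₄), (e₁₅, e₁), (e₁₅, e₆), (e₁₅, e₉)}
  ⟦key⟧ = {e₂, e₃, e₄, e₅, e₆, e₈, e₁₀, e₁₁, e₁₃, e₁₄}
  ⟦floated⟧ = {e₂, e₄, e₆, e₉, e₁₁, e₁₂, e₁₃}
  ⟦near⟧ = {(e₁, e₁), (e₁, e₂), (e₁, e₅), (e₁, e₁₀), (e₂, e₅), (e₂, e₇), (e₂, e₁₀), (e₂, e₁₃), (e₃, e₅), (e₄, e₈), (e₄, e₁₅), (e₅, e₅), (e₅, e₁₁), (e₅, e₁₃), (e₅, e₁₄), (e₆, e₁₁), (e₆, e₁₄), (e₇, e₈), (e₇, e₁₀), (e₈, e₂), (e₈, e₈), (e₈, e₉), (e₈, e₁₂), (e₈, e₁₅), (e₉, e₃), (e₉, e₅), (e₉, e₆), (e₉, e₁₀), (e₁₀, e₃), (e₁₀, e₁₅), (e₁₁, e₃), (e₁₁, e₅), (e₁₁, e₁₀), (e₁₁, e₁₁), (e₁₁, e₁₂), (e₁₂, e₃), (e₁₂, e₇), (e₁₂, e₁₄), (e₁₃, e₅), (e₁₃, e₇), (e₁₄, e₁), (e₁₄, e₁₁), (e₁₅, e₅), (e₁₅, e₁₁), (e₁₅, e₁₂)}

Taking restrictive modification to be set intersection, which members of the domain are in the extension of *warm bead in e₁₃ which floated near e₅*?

{e₂, e₉}

⟦in e₁₃⟧ = {x : ⟨x, e₁₃⟩ ∈ ⟦in⟧} = {e₁, e₂, e₃, e₅, e₇, e₉, e₁₀, e₁₂, e₁₃}
⟦which floated⟧ = ⟦floated⟧ = {e₂, e₄, e₆, e₉, e₁₁, e₁₂, e₁₃}
⟦near e₅⟧ = {x : ⟨x, e₅⟩ ∈ ⟦near⟧} = {e₁, e₂, e₃, e₅, e₉, e₁₁, e₁₃, e₁₅}
⟦bead⟧ = {e₁, e₂, e₅, e₇, e₈, e₉, e₁₂, e₁₄, e₁₅}
… ∩ ⟦in e₁₃⟧ = {e₁, e₂, e₅, e₇, e₈, e₉, e₁₂, e₁₄, e₁₅} ∩ {e₁, e₂, e₃, e₅, e₇, e₉, e₁₀, e₁₂, e₁₃} = {e₁, e₂, e₅, e₇, e₉, e₁₂}
… ∩ ⟦which floated⟧ = {e₁, e₂, e₅, e₇, e₉, e₁₂} ∩ {e₂, e₄, e₆, e₉, e₁₁, e₁₂, e₁₃} = {e₂, e₉, e₁₂}
… ∩ ⟦near e₅⟧ = {e₂, e₉, e₁₂} ∩ {e₁, e₂, e₃, e₅, e₉, e₁₁, e₁₃, e₁₅} = {e₂, e₉}
… ∩ ⟦warm⟧ = {e₂, e₉} ∩ {e₂, e₃, e₇, e₉, e₁₀, e₁₁, e₁₂, e₁₄, e₁₅} = {e₂, e₉}
So ⟦warm bead in e₁₃ which floated near e₅⟧ = {e₂, e₉}.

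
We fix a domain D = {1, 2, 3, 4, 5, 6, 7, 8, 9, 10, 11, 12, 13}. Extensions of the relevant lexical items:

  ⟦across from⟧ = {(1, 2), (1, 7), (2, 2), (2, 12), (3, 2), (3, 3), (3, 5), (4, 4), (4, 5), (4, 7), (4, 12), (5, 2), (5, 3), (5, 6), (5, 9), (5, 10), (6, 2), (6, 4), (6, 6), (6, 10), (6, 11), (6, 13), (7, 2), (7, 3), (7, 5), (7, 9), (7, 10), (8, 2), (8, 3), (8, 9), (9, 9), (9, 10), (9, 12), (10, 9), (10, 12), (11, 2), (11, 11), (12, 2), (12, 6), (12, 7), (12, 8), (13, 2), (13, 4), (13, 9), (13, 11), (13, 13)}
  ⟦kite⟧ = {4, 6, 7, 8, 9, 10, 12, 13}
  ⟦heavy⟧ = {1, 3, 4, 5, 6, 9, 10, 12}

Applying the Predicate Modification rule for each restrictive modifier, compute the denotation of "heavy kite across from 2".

{6, 12}

⟦across from 2⟧ = {x : ⟨x, 2⟩ ∈ ⟦across from⟧} = {1, 2, 3, 5, 6, 7, 8, 11, 12, 13}
⟦kite⟧ = {4, 6, 7, 8, 9, 10, 12, 13}
… ∩ ⟦across from 2⟧ = {4, 6, 7, 8, 9, 10, 12, 13} ∩ {1, 2, 3, 5, 6, 7, 8, 11, 12, 13} = {6, 7, 8, 12, 13}
… ∩ ⟦heavy⟧ = {6, 7, 8, 12, 13} ∩ {1, 3, 4, 5, 6, 9, 10, 12} = {6, 12}
So ⟦heavy kite across from 2⟧ = {6, 12}.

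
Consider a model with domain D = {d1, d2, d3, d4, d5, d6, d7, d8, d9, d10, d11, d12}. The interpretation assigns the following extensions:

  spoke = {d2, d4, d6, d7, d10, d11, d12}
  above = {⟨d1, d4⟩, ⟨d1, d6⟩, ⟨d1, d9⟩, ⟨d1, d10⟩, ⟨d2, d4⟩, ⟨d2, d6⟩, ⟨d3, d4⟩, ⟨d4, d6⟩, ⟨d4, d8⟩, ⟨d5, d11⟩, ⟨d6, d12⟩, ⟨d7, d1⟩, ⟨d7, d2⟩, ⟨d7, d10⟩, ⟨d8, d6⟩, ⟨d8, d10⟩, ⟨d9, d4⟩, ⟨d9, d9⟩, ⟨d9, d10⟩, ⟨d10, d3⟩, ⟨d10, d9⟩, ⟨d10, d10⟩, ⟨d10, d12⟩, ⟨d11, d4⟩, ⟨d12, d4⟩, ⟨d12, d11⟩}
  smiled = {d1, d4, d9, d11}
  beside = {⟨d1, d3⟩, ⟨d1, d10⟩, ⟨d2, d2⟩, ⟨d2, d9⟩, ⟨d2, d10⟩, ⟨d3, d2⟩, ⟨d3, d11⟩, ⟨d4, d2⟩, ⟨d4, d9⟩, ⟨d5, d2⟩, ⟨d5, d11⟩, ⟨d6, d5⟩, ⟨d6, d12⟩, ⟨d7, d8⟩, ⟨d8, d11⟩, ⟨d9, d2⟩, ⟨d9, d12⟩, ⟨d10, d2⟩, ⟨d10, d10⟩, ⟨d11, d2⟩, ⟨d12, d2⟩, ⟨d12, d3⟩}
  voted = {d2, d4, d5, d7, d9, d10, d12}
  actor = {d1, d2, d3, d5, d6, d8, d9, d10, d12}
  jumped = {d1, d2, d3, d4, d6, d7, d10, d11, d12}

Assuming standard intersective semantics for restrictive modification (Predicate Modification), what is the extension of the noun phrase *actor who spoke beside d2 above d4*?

⟦who spoke⟧ = ⟦spoke⟧ = {d2, d4, d6, d7, d10, d11, d12}
⟦beside d2⟧ = {x : ⟨x, d2⟩ ∈ ⟦beside⟧} = {d2, d3, d4, d5, d9, d10, d11, d12}
⟦above d4⟧ = {x : ⟨x, d4⟩ ∈ ⟦above⟧} = {d1, d2, d3, d9, d11, d12}
⟦actor⟧ = {d1, d2, d3, d5, d6, d8, d9, d10, d12}
… ∩ ⟦who spoke⟧ = {d1, d2, d3, d5, d6, d8, d9, d10, d12} ∩ {d2, d4, d6, d7, d10, d11, d12} = {d2, d6, d10, d12}
… ∩ ⟦beside d2⟧ = {d2, d6, d10, d12} ∩ {d2, d3, d4, d5, d9, d10, d11, d12} = {d2, d10, d12}
… ∩ ⟦above d4⟧ = {d2, d10, d12} ∩ {d1, d2, d3, d9, d11, d12} = {d2, d12}
So ⟦actor who spoke beside d2 above d4⟧ = {d2, d12}.

{d2, d12}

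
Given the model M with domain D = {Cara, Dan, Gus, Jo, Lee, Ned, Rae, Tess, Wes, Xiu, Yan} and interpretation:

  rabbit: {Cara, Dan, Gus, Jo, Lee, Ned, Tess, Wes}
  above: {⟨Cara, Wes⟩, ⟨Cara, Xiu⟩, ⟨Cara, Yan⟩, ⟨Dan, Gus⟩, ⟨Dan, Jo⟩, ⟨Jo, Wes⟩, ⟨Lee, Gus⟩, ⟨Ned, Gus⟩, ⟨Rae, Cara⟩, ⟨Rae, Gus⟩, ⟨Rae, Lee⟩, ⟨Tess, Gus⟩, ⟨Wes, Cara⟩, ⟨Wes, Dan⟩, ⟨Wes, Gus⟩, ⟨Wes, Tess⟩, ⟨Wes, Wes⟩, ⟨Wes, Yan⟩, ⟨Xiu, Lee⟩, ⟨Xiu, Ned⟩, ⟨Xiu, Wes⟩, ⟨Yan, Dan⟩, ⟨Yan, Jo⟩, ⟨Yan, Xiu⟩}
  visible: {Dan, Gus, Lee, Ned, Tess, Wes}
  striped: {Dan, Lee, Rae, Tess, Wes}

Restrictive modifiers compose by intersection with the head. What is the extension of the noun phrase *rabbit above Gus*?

{Dan, Lee, Ned, Tess, Wes}

⟦above Gus⟧ = {x : ⟨x, Gus⟩ ∈ ⟦above⟧} = {Dan, Lee, Ned, Rae, Tess, Wes}
⟦rabbit⟧ = {Cara, Dan, Gus, Jo, Lee, Ned, Tess, Wes}
… ∩ ⟦above Gus⟧ = {Cara, Dan, Gus, Jo, Lee, Ned, Tess, Wes} ∩ {Dan, Lee, Ned, Rae, Tess, Wes} = {Dan, Lee, Ned, Tess, Wes}
So ⟦rabbit above Gus⟧ = {Dan, Lee, Ned, Tess, Wes}.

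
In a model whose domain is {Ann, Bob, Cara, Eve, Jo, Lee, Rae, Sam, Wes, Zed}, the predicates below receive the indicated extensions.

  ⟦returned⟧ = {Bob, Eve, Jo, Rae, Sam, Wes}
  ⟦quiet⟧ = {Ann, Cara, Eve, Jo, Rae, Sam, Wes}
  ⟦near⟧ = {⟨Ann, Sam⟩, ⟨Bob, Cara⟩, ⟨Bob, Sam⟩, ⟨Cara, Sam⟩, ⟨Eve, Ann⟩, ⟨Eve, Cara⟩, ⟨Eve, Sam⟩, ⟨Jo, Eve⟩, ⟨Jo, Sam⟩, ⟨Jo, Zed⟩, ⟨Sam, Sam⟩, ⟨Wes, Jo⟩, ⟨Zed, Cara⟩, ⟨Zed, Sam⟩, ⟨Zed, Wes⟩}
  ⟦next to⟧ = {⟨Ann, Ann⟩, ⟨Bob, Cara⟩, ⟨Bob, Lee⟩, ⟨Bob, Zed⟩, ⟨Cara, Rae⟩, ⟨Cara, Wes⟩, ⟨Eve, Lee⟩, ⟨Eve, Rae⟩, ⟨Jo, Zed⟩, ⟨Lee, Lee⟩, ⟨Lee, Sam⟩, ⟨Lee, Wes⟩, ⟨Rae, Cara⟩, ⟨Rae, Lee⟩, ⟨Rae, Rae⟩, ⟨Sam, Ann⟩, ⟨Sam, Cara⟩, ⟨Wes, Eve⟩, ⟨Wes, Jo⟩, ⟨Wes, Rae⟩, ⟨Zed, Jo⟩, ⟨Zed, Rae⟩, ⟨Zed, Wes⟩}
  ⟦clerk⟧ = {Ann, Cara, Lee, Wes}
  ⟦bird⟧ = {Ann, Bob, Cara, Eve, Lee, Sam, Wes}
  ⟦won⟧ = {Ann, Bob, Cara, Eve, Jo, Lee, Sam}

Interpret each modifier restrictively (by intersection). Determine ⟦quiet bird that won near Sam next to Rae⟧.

{Cara, Eve}

⟦that won⟧ = ⟦won⟧ = {Ann, Bob, Cara, Eve, Jo, Lee, Sam}
⟦near Sam⟧ = {x : ⟨x, Sam⟩ ∈ ⟦near⟧} = {Ann, Bob, Cara, Eve, Jo, Sam, Zed}
⟦next to Rae⟧ = {x : ⟨x, Rae⟩ ∈ ⟦next to⟧} = {Cara, Eve, Rae, Wes, Zed}
⟦bird⟧ = {Ann, Bob, Cara, Eve, Lee, Sam, Wes}
… ∩ ⟦that won⟧ = {Ann, Bob, Cara, Eve, Lee, Sam, Wes} ∩ {Ann, Bob, Cara, Eve, Jo, Lee, Sam} = {Ann, Bob, Cara, Eve, Lee, Sam}
… ∩ ⟦near Sam⟧ = {Ann, Bob, Cara, Eve, Lee, Sam} ∩ {Ann, Bob, Cara, Eve, Jo, Sam, Zed} = {Ann, Bob, Cara, Eve, Sam}
… ∩ ⟦next to Rae⟧ = {Ann, Bob, Cara, Eve, Sam} ∩ {Cara, Eve, Rae, Wes, Zed} = {Cara, Eve}
… ∩ ⟦quiet⟧ = {Cara, Eve} ∩ {Ann, Cara, Eve, Jo, Rae, Sam, Wes} = {Cara, Eve}
So ⟦quiet bird that won near Sam next to Rae⟧ = {Cara, Eve}.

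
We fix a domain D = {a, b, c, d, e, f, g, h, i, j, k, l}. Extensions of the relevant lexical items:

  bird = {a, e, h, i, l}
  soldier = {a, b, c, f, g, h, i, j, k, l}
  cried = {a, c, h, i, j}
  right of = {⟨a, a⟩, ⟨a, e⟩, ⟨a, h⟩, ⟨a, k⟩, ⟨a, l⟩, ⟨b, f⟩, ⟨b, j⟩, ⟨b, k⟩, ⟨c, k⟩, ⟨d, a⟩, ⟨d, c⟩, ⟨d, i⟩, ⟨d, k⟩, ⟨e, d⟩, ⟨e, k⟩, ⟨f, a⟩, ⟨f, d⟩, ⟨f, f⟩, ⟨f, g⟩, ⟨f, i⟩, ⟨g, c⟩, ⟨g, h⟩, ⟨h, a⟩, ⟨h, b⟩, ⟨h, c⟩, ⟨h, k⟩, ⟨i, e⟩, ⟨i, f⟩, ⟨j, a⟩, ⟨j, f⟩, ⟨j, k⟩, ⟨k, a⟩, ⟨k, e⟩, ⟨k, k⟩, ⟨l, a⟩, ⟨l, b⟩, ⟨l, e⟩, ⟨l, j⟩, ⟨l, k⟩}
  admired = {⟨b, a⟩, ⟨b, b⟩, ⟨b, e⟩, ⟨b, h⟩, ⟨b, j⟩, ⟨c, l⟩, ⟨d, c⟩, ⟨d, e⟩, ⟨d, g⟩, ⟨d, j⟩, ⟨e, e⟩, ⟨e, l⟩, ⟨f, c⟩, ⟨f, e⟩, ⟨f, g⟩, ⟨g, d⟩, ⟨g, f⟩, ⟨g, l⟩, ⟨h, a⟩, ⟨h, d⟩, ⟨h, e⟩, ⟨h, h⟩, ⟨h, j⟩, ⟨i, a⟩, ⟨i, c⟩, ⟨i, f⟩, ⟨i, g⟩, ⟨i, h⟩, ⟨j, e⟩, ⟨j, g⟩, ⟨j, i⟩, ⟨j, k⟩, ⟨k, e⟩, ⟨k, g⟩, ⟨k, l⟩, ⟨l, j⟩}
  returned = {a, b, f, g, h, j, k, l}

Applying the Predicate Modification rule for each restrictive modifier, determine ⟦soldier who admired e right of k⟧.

{b, h, j, k}

⟦who admired e⟧ = {x : ⟨x, e⟩ ∈ ⟦admired⟧} = {b, d, e, f, h, j, k}
⟦right of k⟧ = {x : ⟨x, k⟩ ∈ ⟦right of⟧} = {a, b, c, d, e, h, j, k, l}
⟦soldier⟧ = {a, b, c, f, g, h, i, j, k, l}
… ∩ ⟦who admired e⟧ = {a, b, c, f, g, h, i, j, k, l} ∩ {b, d, e, f, h, j, k} = {b, f, h, j, k}
… ∩ ⟦right of k⟧ = {b, f, h, j, k} ∩ {a, b, c, d, e, h, j, k, l} = {b, h, j, k}
So ⟦soldier who admired e right of k⟧ = {b, h, j, k}.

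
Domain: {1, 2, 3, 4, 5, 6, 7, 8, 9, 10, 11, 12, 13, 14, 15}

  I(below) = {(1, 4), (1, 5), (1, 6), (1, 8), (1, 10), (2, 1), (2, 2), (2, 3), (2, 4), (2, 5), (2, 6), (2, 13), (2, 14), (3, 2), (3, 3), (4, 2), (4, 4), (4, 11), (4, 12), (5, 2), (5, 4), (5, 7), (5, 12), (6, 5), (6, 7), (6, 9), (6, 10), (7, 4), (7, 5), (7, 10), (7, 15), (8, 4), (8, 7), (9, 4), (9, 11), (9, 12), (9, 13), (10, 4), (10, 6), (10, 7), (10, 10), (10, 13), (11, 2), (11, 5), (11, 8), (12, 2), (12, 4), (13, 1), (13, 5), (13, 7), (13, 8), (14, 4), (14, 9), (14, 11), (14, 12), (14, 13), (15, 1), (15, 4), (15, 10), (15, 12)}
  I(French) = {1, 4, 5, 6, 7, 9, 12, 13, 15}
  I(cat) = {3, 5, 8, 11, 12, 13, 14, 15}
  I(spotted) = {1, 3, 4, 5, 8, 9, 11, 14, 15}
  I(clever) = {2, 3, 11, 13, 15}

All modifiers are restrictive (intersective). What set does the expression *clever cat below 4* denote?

{15}

⟦below 4⟧ = {x : ⟨x, 4⟩ ∈ ⟦below⟧} = {1, 2, 4, 5, 7, 8, 9, 10, 12, 14, 15}
⟦cat⟧ = {3, 5, 8, 11, 12, 13, 14, 15}
… ∩ ⟦below 4⟧ = {3, 5, 8, 11, 12, 13, 14, 15} ∩ {1, 2, 4, 5, 7, 8, 9, 10, 12, 14, 15} = {5, 8, 12, 14, 15}
… ∩ ⟦clever⟧ = {5, 8, 12, 14, 15} ∩ {2, 3, 11, 13, 15} = {15}
So ⟦clever cat below 4⟧ = {15}.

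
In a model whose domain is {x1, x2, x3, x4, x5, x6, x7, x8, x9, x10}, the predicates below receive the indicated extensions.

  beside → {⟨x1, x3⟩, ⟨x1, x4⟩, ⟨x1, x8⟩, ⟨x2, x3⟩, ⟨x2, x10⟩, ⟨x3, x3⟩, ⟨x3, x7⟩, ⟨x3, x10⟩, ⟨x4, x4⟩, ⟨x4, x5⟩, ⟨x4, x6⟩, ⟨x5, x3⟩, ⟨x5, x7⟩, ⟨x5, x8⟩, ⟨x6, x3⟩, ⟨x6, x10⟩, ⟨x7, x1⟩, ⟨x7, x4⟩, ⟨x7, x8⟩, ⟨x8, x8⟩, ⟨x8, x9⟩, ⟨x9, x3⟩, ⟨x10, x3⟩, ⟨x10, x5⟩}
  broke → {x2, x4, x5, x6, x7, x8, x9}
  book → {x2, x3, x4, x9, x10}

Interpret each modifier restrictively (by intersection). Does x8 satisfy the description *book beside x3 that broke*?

no

⟦beside x3⟧ = {x : ⟨x, x3⟩ ∈ ⟦beside⟧} = {x1, x2, x3, x5, x6, x9, x10}
⟦that broke⟧ = ⟦broke⟧ = {x2, x4, x5, x6, x7, x8, x9}
⟦book⟧ = {x2, x3, x4, x9, x10}
… ∩ ⟦beside x3⟧ = {x2, x3, x4, x9, x10} ∩ {x1, x2, x3, x5, x6, x9, x10} = {x2, x3, x9, x10}
… ∩ ⟦that broke⟧ = {x2, x3, x9, x10} ∩ {x2, x4, x5, x6, x7, x8, x9} = {x2, x9}
⟦book beside x3 that broke⟧ = {x2, x9}; x8 ∉ this set.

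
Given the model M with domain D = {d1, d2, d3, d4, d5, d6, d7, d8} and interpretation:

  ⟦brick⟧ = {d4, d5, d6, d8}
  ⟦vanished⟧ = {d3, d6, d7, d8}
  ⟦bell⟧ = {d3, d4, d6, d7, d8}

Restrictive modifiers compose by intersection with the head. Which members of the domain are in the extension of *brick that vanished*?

{d6, d8}

⟦that vanished⟧ = ⟦vanished⟧ = {d3, d6, d7, d8}
⟦brick⟧ = {d4, d5, d6, d8}
… ∩ ⟦that vanished⟧ = {d4, d5, d6, d8} ∩ {d3, d6, d7, d8} = {d6, d8}
So ⟦brick that vanished⟧ = {d6, d8}.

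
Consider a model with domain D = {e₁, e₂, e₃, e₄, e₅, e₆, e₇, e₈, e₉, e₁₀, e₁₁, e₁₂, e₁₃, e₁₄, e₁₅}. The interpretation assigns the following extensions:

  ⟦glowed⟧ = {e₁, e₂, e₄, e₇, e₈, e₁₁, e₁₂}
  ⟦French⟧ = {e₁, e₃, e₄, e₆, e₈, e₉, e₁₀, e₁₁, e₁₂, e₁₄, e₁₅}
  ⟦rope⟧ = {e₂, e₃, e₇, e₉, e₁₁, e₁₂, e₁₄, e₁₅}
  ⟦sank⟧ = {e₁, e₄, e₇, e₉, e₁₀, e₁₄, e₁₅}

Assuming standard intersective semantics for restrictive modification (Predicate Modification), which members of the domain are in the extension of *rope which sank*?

{e₇, e₉, e₁₄, e₁₅}

⟦which sank⟧ = ⟦sank⟧ = {e₁, e₄, e₇, e₉, e₁₀, e₁₄, e₁₅}
⟦rope⟧ = {e₂, e₃, e₇, e₉, e₁₁, e₁₂, e₁₄, e₁₅}
… ∩ ⟦which sank⟧ = {e₂, e₃, e₇, e₉, e₁₁, e₁₂, e₁₄, e₁₅} ∩ {e₁, e₄, e₇, e₉, e₁₀, e₁₄, e₁₅} = {e₇, e₉, e₁₄, e₁₅}
So ⟦rope which sank⟧ = {e₇, e₉, e₁₄, e₁₅}.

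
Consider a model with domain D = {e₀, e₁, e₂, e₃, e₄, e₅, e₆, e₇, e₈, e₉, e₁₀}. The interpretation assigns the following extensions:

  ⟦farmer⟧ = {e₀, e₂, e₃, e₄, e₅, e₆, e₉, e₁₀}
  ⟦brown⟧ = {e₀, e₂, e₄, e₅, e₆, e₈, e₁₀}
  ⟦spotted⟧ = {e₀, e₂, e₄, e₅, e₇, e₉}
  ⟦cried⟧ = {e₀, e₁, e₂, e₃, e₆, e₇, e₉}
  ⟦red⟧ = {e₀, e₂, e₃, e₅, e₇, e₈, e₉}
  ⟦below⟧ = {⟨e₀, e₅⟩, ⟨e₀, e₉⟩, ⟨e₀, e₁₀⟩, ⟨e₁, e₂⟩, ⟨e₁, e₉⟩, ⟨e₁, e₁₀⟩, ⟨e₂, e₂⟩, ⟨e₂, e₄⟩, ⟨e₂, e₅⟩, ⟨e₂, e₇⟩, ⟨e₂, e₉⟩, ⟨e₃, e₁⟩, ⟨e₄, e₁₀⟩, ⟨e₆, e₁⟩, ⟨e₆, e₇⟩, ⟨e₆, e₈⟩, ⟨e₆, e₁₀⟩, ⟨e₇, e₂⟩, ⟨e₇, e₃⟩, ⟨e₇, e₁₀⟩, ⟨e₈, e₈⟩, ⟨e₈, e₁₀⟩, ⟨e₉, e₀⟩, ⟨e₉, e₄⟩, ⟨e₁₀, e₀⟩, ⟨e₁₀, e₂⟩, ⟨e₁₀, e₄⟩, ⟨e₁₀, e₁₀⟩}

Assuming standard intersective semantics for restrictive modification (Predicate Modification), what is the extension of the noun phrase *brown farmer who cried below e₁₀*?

{e₀, e₆}

⟦who cried⟧ = ⟦cried⟧ = {e₀, e₁, e₂, e₃, e₆, e₇, e₉}
⟦below e₁₀⟧ = {x : ⟨x, e₁₀⟩ ∈ ⟦below⟧} = {e₀, e₁, e₄, e₆, e₇, e₈, e₁₀}
⟦farmer⟧ = {e₀, e₂, e₃, e₄, e₅, e₆, e₉, e₁₀}
… ∩ ⟦who cried⟧ = {e₀, e₂, e₃, e₄, e₅, e₆, e₉, e₁₀} ∩ {e₀, e₁, e₂, e₃, e₆, e₇, e₉} = {e₀, e₂, e₃, e₆, e₉}
… ∩ ⟦below e₁₀⟧ = {e₀, e₂, e₃, e₆, e₉} ∩ {e₀, e₁, e₄, e₆, e₇, e₈, e₁₀} = {e₀, e₆}
… ∩ ⟦brown⟧ = {e₀, e₆} ∩ {e₀, e₂, e₄, e₅, e₆, e₈, e₁₀} = {e₀, e₆}
So ⟦brown farmer who cried below e₁₀⟧ = {e₀, e₆}.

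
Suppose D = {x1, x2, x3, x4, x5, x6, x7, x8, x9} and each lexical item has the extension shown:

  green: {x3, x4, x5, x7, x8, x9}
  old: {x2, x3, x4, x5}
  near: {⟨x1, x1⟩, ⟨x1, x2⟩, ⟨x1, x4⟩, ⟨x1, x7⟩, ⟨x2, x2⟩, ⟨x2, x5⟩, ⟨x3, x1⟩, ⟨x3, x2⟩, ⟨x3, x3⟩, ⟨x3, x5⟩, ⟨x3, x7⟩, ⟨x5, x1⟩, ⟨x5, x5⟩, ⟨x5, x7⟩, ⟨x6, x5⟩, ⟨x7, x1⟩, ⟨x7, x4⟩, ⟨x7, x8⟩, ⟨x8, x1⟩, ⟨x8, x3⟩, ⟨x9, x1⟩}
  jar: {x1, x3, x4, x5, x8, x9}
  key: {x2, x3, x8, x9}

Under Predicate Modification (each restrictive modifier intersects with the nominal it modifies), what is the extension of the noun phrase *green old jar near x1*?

{x3, x5}

⟦near x1⟧ = {x : ⟨x, x1⟩ ∈ ⟦near⟧} = {x1, x3, x5, x7, x8, x9}
⟦jar⟧ = {x1, x3, x4, x5, x8, x9}
… ∩ ⟦near x1⟧ = {x1, x3, x4, x5, x8, x9} ∩ {x1, x3, x5, x7, x8, x9} = {x1, x3, x5, x8, x9}
… ∩ ⟦green⟧ = {x1, x3, x5, x8, x9} ∩ {x3, x4, x5, x7, x8, x9} = {x3, x5, x8, x9}
… ∩ ⟦old⟧ = {x3, x5, x8, x9} ∩ {x2, x3, x4, x5} = {x3, x5}
So ⟦green old jar near x1⟧ = {x3, x5}.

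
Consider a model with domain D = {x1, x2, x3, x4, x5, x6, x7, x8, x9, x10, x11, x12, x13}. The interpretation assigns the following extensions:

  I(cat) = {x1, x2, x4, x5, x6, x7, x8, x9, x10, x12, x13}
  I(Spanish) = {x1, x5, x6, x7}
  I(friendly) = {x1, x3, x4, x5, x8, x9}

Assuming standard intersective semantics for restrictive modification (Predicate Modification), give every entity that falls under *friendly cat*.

{x1, x4, x5, x8, x9}

⟦cat⟧ = {x1, x2, x4, x5, x6, x7, x8, x9, x10, x12, x13}
… ∩ ⟦friendly⟧ = {x1, x2, x4, x5, x6, x7, x8, x9, x10, x12, x13} ∩ {x1, x3, x4, x5, x8, x9} = {x1, x4, x5, x8, x9}
So ⟦friendly cat⟧ = {x1, x4, x5, x8, x9}.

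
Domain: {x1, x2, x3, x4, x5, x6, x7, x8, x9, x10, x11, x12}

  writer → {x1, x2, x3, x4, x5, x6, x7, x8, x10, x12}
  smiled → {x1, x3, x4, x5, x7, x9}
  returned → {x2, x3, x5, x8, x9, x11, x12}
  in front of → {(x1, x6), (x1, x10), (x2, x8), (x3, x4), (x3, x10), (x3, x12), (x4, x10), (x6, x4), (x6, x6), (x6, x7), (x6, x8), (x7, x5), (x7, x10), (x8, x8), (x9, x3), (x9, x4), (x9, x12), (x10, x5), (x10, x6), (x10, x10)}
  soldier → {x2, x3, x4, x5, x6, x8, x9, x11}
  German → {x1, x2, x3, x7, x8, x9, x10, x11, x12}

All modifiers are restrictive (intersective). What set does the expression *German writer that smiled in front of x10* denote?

⟦that smiled⟧ = ⟦smiled⟧ = {x1, x3, x4, x5, x7, x9}
⟦in front of x10⟧ = {x : ⟨x, x10⟩ ∈ ⟦in front of⟧} = {x1, x3, x4, x7, x10}
⟦writer⟧ = {x1, x2, x3, x4, x5, x6, x7, x8, x10, x12}
… ∩ ⟦that smiled⟧ = {x1, x2, x3, x4, x5, x6, x7, x8, x10, x12} ∩ {x1, x3, x4, x5, x7, x9} = {x1, x3, x4, x5, x7}
… ∩ ⟦in front of x10⟧ = {x1, x3, x4, x5, x7} ∩ {x1, x3, x4, x7, x10} = {x1, x3, x4, x7}
… ∩ ⟦German⟧ = {x1, x3, x4, x7} ∩ {x1, x2, x3, x7, x8, x9, x10, x11, x12} = {x1, x3, x7}
So ⟦German writer that smiled in front of x10⟧ = {x1, x3, x7}.

{x1, x3, x7}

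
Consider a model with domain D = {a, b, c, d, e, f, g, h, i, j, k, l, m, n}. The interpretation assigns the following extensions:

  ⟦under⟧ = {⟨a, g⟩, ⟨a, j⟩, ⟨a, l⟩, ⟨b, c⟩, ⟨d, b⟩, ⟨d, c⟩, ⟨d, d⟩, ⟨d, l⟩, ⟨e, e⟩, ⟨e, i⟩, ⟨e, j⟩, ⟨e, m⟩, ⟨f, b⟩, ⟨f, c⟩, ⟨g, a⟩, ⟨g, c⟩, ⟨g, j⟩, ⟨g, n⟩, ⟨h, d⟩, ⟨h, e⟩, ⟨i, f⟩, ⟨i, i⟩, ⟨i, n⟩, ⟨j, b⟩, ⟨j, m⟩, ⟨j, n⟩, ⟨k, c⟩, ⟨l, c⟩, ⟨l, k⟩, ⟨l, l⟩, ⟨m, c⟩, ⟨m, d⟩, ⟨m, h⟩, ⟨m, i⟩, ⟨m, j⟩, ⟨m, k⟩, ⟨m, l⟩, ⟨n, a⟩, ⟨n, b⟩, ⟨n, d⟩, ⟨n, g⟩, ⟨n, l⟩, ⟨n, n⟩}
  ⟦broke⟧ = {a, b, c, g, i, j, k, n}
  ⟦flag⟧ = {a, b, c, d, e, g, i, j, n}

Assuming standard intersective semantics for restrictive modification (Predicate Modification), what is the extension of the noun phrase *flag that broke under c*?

⟦that broke⟧ = ⟦broke⟧ = {a, b, c, g, i, j, k, n}
⟦under c⟧ = {x : ⟨x, c⟩ ∈ ⟦under⟧} = {b, d, f, g, k, l, m}
⟦flag⟧ = {a, b, c, d, e, g, i, j, n}
… ∩ ⟦that broke⟧ = {a, b, c, d, e, g, i, j, n} ∩ {a, b, c, g, i, j, k, n} = {a, b, c, g, i, j, n}
… ∩ ⟦under c⟧ = {a, b, c, g, i, j, n} ∩ {b, d, f, g, k, l, m} = {b, g}
So ⟦flag that broke under c⟧ = {b, g}.

{b, g}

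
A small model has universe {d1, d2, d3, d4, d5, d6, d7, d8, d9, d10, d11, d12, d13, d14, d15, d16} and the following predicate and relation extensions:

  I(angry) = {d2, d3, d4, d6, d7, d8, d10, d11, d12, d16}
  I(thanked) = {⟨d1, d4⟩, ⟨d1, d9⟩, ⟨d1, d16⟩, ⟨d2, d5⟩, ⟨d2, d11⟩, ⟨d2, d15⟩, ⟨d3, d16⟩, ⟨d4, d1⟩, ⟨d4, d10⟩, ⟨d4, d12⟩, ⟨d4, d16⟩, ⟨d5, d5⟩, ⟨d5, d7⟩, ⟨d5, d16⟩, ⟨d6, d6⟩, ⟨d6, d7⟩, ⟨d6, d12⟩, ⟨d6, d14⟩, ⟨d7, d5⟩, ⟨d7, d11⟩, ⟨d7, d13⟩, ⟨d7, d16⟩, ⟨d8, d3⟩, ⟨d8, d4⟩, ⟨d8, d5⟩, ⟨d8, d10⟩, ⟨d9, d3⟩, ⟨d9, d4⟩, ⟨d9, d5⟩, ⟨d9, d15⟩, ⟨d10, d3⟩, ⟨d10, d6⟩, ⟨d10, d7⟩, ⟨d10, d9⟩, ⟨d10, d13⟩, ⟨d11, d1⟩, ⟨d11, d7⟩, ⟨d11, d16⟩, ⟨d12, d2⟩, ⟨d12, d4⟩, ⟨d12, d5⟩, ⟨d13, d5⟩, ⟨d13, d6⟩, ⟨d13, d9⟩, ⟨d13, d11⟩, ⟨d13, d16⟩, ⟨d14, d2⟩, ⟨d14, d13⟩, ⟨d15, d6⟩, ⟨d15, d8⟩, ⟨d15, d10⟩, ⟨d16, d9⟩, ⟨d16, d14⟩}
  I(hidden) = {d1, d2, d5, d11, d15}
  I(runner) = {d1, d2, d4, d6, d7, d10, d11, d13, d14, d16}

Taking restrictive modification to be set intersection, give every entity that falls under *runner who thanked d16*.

{d1, d4, d7, d11, d13}

⟦who thanked d16⟧ = {x : ⟨x, d16⟩ ∈ ⟦thanked⟧} = {d1, d3, d4, d5, d7, d11, d13}
⟦runner⟧ = {d1, d2, d4, d6, d7, d10, d11, d13, d14, d16}
… ∩ ⟦who thanked d16⟧ = {d1, d2, d4, d6, d7, d10, d11, d13, d14, d16} ∩ {d1, d3, d4, d5, d7, d11, d13} = {d1, d4, d7, d11, d13}
So ⟦runner who thanked d16⟧ = {d1, d4, d7, d11, d13}.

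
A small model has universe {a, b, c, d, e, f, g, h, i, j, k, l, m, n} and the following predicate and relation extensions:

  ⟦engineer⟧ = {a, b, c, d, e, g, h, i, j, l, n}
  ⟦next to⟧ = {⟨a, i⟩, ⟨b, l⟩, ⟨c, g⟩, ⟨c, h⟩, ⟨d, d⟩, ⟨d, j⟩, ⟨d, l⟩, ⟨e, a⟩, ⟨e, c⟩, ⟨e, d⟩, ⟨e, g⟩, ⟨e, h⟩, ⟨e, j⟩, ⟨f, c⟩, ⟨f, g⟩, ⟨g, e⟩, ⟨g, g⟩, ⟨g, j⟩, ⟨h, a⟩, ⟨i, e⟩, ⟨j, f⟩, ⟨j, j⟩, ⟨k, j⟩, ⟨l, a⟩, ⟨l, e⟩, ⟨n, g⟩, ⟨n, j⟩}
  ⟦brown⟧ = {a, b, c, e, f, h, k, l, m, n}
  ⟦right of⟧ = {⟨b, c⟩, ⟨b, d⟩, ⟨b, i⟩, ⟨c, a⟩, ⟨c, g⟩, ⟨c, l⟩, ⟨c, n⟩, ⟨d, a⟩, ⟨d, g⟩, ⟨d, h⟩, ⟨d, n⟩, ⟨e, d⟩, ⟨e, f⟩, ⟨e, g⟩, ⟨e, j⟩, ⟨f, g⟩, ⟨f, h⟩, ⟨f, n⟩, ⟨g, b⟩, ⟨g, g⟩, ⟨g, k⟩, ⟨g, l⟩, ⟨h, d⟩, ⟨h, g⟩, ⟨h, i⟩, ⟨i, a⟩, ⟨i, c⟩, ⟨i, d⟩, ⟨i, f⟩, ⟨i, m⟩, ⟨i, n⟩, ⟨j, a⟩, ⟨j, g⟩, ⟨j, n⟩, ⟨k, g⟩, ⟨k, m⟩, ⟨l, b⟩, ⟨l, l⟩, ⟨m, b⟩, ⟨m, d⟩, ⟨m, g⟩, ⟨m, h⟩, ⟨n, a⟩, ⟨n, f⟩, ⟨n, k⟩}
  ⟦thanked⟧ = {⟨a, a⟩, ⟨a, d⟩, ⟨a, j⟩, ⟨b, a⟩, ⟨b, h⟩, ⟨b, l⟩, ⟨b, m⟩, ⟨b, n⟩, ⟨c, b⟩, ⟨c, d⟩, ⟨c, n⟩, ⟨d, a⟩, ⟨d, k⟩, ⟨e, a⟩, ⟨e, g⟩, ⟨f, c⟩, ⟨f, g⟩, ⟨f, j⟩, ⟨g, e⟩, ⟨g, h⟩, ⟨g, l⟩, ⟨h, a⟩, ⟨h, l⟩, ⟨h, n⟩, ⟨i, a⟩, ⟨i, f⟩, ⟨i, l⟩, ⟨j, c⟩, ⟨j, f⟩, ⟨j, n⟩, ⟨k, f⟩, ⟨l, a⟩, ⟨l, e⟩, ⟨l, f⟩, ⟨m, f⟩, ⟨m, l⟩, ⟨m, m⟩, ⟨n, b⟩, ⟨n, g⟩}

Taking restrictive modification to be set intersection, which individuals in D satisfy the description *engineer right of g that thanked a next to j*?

{d, e}

⟦right of g⟧ = {x : ⟨x, g⟩ ∈ ⟦right of⟧} = {c, d, e, f, g, h, j, k, m}
⟦that thanked a⟧ = {x : ⟨x, a⟩ ∈ ⟦thanked⟧} = {a, b, d, e, h, i, l}
⟦next to j⟧ = {x : ⟨x, j⟩ ∈ ⟦next to⟧} = {d, e, g, j, k, n}
⟦engineer⟧ = {a, b, c, d, e, g, h, i, j, l, n}
… ∩ ⟦right of g⟧ = {a, b, c, d, e, g, h, i, j, l, n} ∩ {c, d, e, f, g, h, j, k, m} = {c, d, e, g, h, j}
… ∩ ⟦that thanked a⟧ = {c, d, e, g, h, j} ∩ {a, b, d, e, h, i, l} = {d, e, h}
… ∩ ⟦next to j⟧ = {d, e, h} ∩ {d, e, g, j, k, n} = {d, e}
So ⟦engineer right of g that thanked a next to j⟧ = {d, e}.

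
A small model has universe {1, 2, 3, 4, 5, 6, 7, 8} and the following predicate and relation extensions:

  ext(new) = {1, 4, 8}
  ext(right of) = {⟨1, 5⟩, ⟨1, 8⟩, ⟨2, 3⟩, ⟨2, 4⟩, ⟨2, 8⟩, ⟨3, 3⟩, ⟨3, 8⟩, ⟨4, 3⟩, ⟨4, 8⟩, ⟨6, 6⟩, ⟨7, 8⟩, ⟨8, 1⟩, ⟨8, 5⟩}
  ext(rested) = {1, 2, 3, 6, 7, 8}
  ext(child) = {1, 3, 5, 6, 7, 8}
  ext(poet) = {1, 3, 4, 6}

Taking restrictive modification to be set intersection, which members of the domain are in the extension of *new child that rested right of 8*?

{1}

⟦that rested⟧ = ⟦rested⟧ = {1, 2, 3, 6, 7, 8}
⟦right of 8⟧ = {x : ⟨x, 8⟩ ∈ ⟦right of⟧} = {1, 2, 3, 4, 7}
⟦child⟧ = {1, 3, 5, 6, 7, 8}
… ∩ ⟦that rested⟧ = {1, 3, 5, 6, 7, 8} ∩ {1, 2, 3, 6, 7, 8} = {1, 3, 6, 7, 8}
… ∩ ⟦right of 8⟧ = {1, 3, 6, 7, 8} ∩ {1, 2, 3, 4, 7} = {1, 3, 7}
… ∩ ⟦new⟧ = {1, 3, 7} ∩ {1, 4, 8} = {1}
So ⟦new child that rested right of 8⟧ = {1}.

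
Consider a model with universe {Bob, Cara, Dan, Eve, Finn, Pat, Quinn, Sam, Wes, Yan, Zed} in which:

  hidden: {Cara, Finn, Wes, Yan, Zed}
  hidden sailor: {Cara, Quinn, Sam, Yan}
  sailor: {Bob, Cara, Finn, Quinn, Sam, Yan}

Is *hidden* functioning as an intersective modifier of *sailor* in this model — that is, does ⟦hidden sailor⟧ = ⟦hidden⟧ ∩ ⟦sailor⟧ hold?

⟦hidden⟧ ∩ ⟦sailor⟧ = {Cara, Finn, Wes, Yan, Zed} ∩ {Bob, Cara, Finn, Quinn, Sam, Yan} = {Cara, Finn, Yan}
Observed ⟦hidden sailor⟧ = {Cara, Quinn, Sam, Yan}.
These differ, so the modifier is not intersective in this model.

no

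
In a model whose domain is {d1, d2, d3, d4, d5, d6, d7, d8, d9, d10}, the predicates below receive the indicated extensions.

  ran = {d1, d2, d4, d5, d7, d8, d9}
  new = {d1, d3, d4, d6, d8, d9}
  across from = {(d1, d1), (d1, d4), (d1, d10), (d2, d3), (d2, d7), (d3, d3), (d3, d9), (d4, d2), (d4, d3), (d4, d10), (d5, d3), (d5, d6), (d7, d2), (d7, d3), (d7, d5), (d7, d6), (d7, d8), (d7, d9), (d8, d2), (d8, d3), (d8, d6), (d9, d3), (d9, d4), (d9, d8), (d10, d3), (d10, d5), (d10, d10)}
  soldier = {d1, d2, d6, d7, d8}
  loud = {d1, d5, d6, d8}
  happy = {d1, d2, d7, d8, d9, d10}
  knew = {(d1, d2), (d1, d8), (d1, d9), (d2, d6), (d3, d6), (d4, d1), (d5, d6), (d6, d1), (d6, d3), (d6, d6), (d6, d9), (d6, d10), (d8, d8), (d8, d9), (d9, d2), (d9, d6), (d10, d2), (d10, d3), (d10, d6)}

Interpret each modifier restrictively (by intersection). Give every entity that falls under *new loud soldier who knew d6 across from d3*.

⟦who knew d6⟧ = {x : ⟨x, d6⟩ ∈ ⟦knew⟧} = {d2, d3, d5, d6, d9, d10}
⟦across from d3⟧ = {x : ⟨x, d3⟩ ∈ ⟦across from⟧} = {d2, d3, d4, d5, d7, d8, d9, d10}
⟦soldier⟧ = {d1, d2, d6, d7, d8}
… ∩ ⟦who knew d6⟧ = {d1, d2, d6, d7, d8} ∩ {d2, d3, d5, d6, d9, d10} = {d2, d6}
… ∩ ⟦across from d3⟧ = {d2, d6} ∩ {d2, d3, d4, d5, d7, d8, d9, d10} = {d2}
… ∩ ⟦new⟧ = {d2} ∩ {d1, d3, d4, d6, d8, d9} = ∅
… ∩ ⟦loud⟧ = ∅ ∩ {d1, d5, d6, d8} = ∅
So ⟦new loud soldier who knew d6 across from d3⟧ = {}.

{}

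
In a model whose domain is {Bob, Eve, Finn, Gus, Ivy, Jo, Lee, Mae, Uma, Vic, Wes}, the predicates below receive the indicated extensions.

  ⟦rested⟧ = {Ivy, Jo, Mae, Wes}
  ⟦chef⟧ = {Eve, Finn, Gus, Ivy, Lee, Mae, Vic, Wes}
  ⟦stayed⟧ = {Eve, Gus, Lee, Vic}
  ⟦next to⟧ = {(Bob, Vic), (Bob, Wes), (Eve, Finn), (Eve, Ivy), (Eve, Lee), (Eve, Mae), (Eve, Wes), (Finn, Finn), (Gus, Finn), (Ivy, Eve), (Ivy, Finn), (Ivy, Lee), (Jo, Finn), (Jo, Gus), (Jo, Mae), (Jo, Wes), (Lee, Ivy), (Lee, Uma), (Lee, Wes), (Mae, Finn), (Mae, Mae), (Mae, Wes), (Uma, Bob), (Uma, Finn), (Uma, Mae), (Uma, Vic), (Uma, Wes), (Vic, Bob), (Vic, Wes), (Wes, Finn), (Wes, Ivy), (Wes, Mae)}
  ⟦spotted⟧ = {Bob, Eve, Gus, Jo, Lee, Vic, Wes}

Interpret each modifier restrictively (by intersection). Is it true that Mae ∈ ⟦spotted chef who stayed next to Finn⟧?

⟦who stayed⟧ = ⟦stayed⟧ = {Eve, Gus, Lee, Vic}
⟦next to Finn⟧ = {x : ⟨x, Finn⟩ ∈ ⟦next to⟧} = {Eve, Finn, Gus, Ivy, Jo, Mae, Uma, Wes}
⟦chef⟧ = {Eve, Finn, Gus, Ivy, Lee, Mae, Vic, Wes}
… ∩ ⟦who stayed⟧ = {Eve, Finn, Gus, Ivy, Lee, Mae, Vic, Wes} ∩ {Eve, Gus, Lee, Vic} = {Eve, Gus, Lee, Vic}
… ∩ ⟦next to Finn⟧ = {Eve, Gus, Lee, Vic} ∩ {Eve, Finn, Gus, Ivy, Jo, Mae, Uma, Wes} = {Eve, Gus}
… ∩ ⟦spotted⟧ = {Eve, Gus} ∩ {Bob, Eve, Gus, Jo, Lee, Vic, Wes} = {Eve, Gus}
⟦spotted chef who stayed next to Finn⟧ = {Eve, Gus}; Mae ∉ this set.

no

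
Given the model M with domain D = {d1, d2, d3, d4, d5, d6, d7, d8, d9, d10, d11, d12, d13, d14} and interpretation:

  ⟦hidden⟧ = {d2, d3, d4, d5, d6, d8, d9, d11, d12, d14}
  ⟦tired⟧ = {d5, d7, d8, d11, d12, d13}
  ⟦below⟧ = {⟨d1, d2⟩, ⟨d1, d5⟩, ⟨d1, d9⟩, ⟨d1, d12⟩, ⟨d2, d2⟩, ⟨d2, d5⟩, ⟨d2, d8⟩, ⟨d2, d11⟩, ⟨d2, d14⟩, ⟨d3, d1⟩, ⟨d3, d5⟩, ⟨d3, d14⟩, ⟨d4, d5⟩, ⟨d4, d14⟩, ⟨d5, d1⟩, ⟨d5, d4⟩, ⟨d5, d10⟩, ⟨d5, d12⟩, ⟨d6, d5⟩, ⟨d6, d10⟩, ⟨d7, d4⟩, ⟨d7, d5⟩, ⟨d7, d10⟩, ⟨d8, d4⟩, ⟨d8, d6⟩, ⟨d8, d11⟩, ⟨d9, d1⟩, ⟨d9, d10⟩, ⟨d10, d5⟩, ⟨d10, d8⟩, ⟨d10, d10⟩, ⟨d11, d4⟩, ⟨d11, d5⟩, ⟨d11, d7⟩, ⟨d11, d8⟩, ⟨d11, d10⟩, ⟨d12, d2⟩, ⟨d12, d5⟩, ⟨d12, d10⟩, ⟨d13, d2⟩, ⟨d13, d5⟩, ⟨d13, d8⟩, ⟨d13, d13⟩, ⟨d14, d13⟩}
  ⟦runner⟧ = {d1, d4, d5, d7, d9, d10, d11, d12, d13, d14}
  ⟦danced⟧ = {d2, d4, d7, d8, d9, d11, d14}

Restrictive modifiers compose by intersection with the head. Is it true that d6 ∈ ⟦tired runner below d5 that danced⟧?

no

⟦below d5⟧ = {x : ⟨x, d5⟩ ∈ ⟦below⟧} = {d1, d2, d3, d4, d6, d7, d10, d11, d12, d13}
⟦that danced⟧ = ⟦danced⟧ = {d2, d4, d7, d8, d9, d11, d14}
⟦runner⟧ = {d1, d4, d5, d7, d9, d10, d11, d12, d13, d14}
… ∩ ⟦below d5⟧ = {d1, d4, d5, d7, d9, d10, d11, d12, d13, d14} ∩ {d1, d2, d3, d4, d6, d7, d10, d11, d12, d13} = {d1, d4, d7, d10, d11, d12, d13}
… ∩ ⟦that danced⟧ = {d1, d4, d7, d10, d11, d12, d13} ∩ {d2, d4, d7, d8, d9, d11, d14} = {d4, d7, d11}
… ∩ ⟦tired⟧ = {d4, d7, d11} ∩ {d5, d7, d8, d11, d12, d13} = {d7, d11}
⟦tired runner below d5 that danced⟧ = {d7, d11}; d6 ∉ this set.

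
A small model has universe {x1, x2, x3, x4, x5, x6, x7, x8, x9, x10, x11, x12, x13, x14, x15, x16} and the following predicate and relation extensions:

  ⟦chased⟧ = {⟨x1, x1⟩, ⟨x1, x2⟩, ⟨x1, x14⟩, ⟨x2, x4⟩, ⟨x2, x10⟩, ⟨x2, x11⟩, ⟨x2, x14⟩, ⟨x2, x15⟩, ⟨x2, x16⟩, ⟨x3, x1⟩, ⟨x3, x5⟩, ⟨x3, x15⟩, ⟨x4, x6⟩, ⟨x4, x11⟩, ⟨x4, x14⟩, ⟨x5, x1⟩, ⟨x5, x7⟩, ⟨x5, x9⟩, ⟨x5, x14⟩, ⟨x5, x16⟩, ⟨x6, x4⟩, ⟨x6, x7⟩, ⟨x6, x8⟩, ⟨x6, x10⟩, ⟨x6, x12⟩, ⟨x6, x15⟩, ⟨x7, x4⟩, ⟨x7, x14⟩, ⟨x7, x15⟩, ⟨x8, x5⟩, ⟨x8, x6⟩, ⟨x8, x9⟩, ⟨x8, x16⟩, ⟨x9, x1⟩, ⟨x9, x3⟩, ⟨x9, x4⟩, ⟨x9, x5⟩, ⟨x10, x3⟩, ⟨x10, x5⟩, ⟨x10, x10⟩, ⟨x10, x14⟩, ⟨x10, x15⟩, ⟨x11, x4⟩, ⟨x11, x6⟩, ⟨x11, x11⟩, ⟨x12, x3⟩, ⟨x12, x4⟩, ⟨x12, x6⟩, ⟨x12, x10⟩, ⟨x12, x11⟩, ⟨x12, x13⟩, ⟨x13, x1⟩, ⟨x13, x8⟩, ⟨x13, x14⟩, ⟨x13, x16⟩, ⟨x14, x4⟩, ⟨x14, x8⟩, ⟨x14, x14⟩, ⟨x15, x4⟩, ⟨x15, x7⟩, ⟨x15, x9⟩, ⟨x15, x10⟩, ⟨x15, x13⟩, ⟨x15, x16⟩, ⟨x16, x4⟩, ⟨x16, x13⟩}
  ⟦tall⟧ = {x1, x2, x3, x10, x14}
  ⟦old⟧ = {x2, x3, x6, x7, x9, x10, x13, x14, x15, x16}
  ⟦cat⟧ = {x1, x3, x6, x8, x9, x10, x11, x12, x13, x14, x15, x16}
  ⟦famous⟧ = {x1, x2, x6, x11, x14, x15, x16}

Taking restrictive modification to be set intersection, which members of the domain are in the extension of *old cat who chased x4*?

⟦who chased x4⟧ = {x : ⟨x, x4⟩ ∈ ⟦chased⟧} = {x2, x6, x7, x9, x11, x12, x14, x15, x16}
⟦cat⟧ = {x1, x3, x6, x8, x9, x10, x11, x12, x13, x14, x15, x16}
… ∩ ⟦who chased x4⟧ = {x1, x3, x6, x8, x9, x10, x11, x12, x13, x14, x15, x16} ∩ {x2, x6, x7, x9, x11, x12, x14, x15, x16} = {x6, x9, x11, x12, x14, x15, x16}
… ∩ ⟦old⟧ = {x6, x9, x11, x12, x14, x15, x16} ∩ {x2, x3, x6, x7, x9, x10, x13, x14, x15, x16} = {x6, x9, x14, x15, x16}
So ⟦old cat who chased x4⟧ = {x6, x9, x14, x15, x16}.

{x6, x9, x14, x15, x16}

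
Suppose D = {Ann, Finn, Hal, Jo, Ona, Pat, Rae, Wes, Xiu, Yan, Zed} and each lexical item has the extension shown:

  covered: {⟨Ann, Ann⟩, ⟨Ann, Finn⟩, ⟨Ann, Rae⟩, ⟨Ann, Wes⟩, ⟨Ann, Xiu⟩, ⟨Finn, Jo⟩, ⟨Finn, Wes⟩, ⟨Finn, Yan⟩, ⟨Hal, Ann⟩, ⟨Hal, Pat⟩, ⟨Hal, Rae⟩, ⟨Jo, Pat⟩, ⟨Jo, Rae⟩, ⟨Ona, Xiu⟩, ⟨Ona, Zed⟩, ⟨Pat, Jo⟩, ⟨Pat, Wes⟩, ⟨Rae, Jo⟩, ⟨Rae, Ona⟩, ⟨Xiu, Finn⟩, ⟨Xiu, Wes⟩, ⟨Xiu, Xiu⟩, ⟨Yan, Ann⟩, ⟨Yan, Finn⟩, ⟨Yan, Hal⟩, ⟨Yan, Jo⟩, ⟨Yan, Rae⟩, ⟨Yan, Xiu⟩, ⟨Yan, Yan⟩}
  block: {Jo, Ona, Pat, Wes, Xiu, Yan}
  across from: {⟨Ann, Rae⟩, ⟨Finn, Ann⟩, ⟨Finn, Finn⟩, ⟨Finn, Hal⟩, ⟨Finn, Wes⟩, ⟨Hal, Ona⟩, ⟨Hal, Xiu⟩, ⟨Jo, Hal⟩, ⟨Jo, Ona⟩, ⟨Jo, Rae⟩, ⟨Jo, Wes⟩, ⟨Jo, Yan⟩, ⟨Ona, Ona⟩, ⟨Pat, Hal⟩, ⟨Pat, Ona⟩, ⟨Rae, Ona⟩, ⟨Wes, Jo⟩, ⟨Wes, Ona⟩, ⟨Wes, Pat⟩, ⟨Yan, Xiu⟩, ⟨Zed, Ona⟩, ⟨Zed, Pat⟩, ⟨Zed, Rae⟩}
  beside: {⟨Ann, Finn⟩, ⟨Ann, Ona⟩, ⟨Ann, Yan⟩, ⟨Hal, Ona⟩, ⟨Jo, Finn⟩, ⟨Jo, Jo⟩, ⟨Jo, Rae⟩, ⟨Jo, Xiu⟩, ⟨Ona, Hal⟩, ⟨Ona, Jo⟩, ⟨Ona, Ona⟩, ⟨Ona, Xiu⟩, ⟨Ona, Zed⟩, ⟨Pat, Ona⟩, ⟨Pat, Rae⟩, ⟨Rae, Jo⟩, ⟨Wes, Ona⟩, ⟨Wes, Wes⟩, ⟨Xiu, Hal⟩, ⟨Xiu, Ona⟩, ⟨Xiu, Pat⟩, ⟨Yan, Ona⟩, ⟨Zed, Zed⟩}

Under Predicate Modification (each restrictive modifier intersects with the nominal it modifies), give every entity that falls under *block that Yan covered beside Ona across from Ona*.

⟦that Yan covered⟧ = {x : ⟨Yan, x⟩ ∈ ⟦covered⟧} = {Ann, Finn, Hal, Jo, Rae, Xiu, Yan}
⟦beside Ona⟧ = {x : ⟨x, Ona⟩ ∈ ⟦beside⟧} = {Ann, Hal, Ona, Pat, Wes, Xiu, Yan}
⟦across from Ona⟧ = {x : ⟨x, Ona⟩ ∈ ⟦across from⟧} = {Hal, Jo, Ona, Pat, Rae, Wes, Zed}
⟦block⟧ = {Jo, Ona, Pat, Wes, Xiu, Yan}
… ∩ ⟦that Yan covered⟧ = {Jo, Ona, Pat, Wes, Xiu, Yan} ∩ {Ann, Finn, Hal, Jo, Rae, Xiu, Yan} = {Jo, Xiu, Yan}
… ∩ ⟦beside Ona⟧ = {Jo, Xiu, Yan} ∩ {Ann, Hal, Ona, Pat, Wes, Xiu, Yan} = {Xiu, Yan}
… ∩ ⟦across from Ona⟧ = {Xiu, Yan} ∩ {Hal, Jo, Ona, Pat, Rae, Wes, Zed} = ∅
So ⟦block that Yan covered beside Ona across from Ona⟧ = { }.

{ }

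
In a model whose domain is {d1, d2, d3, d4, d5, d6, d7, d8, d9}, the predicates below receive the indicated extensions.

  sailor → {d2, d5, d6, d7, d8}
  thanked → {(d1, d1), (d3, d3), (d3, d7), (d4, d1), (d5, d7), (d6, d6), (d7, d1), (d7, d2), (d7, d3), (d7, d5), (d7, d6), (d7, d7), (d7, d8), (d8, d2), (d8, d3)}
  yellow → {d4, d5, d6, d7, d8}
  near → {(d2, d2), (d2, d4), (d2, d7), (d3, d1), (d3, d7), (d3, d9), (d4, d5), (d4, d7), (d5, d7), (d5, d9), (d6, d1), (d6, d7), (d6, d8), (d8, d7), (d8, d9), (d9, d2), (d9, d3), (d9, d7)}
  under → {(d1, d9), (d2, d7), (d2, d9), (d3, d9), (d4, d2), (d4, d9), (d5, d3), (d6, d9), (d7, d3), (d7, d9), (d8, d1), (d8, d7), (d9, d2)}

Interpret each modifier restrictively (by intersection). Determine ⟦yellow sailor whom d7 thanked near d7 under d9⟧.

⟦whom d7 thanked⟧ = {x : ⟨d7, x⟩ ∈ ⟦thanked⟧} = {d1, d2, d3, d5, d6, d7, d8}
⟦near d7⟧ = {x : ⟨x, d7⟩ ∈ ⟦near⟧} = {d2, d3, d4, d5, d6, d8, d9}
⟦under d9⟧ = {x : ⟨x, d9⟩ ∈ ⟦under⟧} = {d1, d2, d3, d4, d6, d7}
⟦sailor⟧ = {d2, d5, d6, d7, d8}
… ∩ ⟦whom d7 thanked⟧ = {d2, d5, d6, d7, d8} ∩ {d1, d2, d3, d5, d6, d7, d8} = {d2, d5, d6, d7, d8}
… ∩ ⟦near d7⟧ = {d2, d5, d6, d7, d8} ∩ {d2, d3, d4, d5, d6, d8, d9} = {d2, d5, d6, d8}
… ∩ ⟦under d9⟧ = {d2, d5, d6, d8} ∩ {d1, d2, d3, d4, d6, d7} = {d2, d6}
… ∩ ⟦yellow⟧ = {d2, d6} ∩ {d4, d5, d6, d7, d8} = {d6}
So ⟦yellow sailor whom d7 thanked near d7 under d9⟧ = {d6}.

{d6}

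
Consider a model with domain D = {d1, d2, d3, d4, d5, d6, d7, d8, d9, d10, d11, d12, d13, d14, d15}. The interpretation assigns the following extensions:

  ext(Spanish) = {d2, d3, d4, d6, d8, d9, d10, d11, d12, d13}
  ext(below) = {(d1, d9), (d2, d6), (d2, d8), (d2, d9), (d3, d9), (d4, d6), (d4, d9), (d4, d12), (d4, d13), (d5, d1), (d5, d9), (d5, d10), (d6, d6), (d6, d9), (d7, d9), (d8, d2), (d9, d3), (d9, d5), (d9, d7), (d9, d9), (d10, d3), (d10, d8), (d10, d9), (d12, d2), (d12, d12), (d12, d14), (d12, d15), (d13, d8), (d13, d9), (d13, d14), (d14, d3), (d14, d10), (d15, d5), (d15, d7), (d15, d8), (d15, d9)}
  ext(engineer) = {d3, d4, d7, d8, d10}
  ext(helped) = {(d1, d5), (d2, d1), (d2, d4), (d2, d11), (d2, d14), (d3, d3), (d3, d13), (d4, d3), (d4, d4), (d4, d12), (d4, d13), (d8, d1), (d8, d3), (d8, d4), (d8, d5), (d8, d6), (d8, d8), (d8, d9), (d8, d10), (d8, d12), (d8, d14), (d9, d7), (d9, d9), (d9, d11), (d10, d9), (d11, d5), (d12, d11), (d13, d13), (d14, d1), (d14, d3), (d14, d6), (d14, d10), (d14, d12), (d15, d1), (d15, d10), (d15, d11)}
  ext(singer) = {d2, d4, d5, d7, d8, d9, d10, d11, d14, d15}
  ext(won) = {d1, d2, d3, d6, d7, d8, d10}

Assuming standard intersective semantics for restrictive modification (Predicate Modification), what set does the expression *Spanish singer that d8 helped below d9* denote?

⟦that d8 helped⟧ = {x : ⟨d8, x⟩ ∈ ⟦helped⟧} = {d1, d3, d4, d5, d6, d8, d9, d10, d12, d14}
⟦below d9⟧ = {x : ⟨x, d9⟩ ∈ ⟦below⟧} = {d1, d2, d3, d4, d5, d6, d7, d9, d10, d13, d15}
⟦singer⟧ = {d2, d4, d5, d7, d8, d9, d10, d11, d14, d15}
… ∩ ⟦that d8 helped⟧ = {d2, d4, d5, d7, d8, d9, d10, d11, d14, d15} ∩ {d1, d3, d4, d5, d6, d8, d9, d10, d12, d14} = {d4, d5, d8, d9, d10, d14}
… ∩ ⟦below d9⟧ = {d4, d5, d8, d9, d10, d14} ∩ {d1, d2, d3, d4, d5, d6, d7, d9, d10, d13, d15} = {d4, d5, d9, d10}
… ∩ ⟦Spanish⟧ = {d4, d5, d9, d10} ∩ {d2, d3, d4, d6, d8, d9, d10, d11, d12, d13} = {d4, d9, d10}
So ⟦Spanish singer that d8 helped below d9⟧ = {d4, d9, d10}.

{d4, d9, d10}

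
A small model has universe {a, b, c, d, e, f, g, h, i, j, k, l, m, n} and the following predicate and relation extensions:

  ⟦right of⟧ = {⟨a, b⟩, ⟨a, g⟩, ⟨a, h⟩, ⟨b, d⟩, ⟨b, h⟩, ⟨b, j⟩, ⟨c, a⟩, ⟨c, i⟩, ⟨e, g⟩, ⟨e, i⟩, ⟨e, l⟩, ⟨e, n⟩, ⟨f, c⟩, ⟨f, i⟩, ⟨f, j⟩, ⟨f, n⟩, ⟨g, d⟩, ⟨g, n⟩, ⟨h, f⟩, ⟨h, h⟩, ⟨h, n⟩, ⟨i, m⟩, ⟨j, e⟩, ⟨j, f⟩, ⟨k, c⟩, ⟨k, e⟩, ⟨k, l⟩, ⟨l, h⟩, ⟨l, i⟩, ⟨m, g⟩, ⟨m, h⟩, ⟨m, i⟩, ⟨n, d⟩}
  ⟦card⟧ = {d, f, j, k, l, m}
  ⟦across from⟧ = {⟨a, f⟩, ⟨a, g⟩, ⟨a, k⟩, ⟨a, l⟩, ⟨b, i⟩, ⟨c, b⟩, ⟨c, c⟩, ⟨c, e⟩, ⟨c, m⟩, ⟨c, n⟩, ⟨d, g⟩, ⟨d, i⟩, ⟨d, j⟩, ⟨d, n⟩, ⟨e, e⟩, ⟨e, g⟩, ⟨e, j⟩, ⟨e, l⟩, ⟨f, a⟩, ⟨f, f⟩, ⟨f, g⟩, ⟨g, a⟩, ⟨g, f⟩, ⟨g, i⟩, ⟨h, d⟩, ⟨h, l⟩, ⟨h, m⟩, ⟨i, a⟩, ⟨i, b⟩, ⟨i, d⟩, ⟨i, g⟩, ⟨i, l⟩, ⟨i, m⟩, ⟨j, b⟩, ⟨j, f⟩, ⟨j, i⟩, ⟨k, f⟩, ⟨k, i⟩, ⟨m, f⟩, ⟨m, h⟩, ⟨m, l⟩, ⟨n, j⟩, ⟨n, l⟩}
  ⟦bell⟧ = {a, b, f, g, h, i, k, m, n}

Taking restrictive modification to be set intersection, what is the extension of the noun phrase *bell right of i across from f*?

⟦right of i⟧ = {x : ⟨x, i⟩ ∈ ⟦right of⟧} = {c, e, f, l, m}
⟦across from f⟧ = {x : ⟨x, f⟩ ∈ ⟦across from⟧} = {a, f, g, j, k, m}
⟦bell⟧ = {a, b, f, g, h, i, k, m, n}
… ∩ ⟦right of i⟧ = {a, b, f, g, h, i, k, m, n} ∩ {c, e, f, l, m} = {f, m}
… ∩ ⟦across from f⟧ = {f, m} ∩ {a, f, g, j, k, m} = {f, m}
So ⟦bell right of i across from f⟧ = {f, m}.

{f, m}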